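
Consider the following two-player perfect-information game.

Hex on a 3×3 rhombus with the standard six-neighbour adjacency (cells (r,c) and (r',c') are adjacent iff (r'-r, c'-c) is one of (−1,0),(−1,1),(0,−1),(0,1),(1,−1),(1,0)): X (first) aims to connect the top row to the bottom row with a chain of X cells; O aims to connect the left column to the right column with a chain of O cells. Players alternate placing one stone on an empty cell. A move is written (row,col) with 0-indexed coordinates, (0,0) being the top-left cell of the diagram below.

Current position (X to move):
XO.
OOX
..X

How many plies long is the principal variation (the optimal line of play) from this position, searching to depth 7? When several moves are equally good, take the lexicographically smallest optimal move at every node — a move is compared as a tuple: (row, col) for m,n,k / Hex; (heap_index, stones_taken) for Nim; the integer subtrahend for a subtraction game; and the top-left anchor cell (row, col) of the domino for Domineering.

PV length from [XO./OOX/..X]: 1 ply

[XO./OOX/..X] X move#1: (0,2):+1/XOX/OOX/..X*, (2,0):-1/XO./OOX/X.X, (2,1):-1/XO./OOX/.XX
[XOX/OOX/..X] end (terminal -1, O#2); searched XO./OOX/..X to 7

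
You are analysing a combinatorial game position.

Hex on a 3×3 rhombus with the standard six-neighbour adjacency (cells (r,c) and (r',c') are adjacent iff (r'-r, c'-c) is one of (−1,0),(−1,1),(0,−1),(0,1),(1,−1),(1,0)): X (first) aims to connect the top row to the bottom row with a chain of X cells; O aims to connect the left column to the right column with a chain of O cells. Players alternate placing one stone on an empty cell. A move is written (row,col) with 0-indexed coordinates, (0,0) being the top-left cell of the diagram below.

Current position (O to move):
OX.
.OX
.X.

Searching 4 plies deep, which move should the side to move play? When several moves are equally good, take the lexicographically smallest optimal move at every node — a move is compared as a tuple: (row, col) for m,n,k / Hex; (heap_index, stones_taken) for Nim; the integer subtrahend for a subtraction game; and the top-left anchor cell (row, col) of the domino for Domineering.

O's best at [OX./.OX/.X.]: (0,2)

ply 1, O at OX./.OX/.X. | (0,2)=+1→OXO/.OX/.X.*; (1,0)=-1→OX./OOX/.X.; (2,0)=-1→OX./.OX/OX.; (2,2)=-1→OX./.OX/.XO
ply 2, X at OXO/.OX/.X. | (1,0)=-1→OXO/XOX/.X.*; (2,0)=-1→OXO/.OX/XX.; (2,2)=-1→OXO/.OX/.XX
ply 3, O at OXO/XOX/.X. | (2,0)=+1→OXO/XOX/OX.*; (2,2)=-1→OXO/XOX/.XO
ply 4: OXO/XOX/OX. is terminal -1 (X); from OX./.OX/.X. depth 4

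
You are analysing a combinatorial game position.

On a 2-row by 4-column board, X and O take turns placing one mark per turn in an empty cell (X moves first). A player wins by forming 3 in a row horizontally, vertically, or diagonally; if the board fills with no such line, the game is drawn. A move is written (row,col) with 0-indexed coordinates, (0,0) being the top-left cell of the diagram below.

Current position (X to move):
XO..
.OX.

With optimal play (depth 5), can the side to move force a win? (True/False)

p1 X@[XO../.OX.]: (0,2)[XOX./.OX.]+0* (0,3)[XO.X/.OX.]+0 (1,0)[XO../XOX.]+0 (1,3)[XO../.OXX]+0
p2 O@[XOX./.OX.]: (0,3)[XOXO/.OX.]+0* (1,0)[XOX./OOX.]+0 (1,3)[XOX./.OXO]+0
p3 X@[XOXO/.OX.]: (1,0)[XOXO/XOX.]+0* (1,3)[XOXO/.OXX]+0
p4 O@[XOXO/XOX.]: (1,3)[XOXO/XOXO]+0*
p5 X@[XOXO/XOXO] terminal +0; root [XO../.OX.] d5

X winning at [XO../.OX.]: False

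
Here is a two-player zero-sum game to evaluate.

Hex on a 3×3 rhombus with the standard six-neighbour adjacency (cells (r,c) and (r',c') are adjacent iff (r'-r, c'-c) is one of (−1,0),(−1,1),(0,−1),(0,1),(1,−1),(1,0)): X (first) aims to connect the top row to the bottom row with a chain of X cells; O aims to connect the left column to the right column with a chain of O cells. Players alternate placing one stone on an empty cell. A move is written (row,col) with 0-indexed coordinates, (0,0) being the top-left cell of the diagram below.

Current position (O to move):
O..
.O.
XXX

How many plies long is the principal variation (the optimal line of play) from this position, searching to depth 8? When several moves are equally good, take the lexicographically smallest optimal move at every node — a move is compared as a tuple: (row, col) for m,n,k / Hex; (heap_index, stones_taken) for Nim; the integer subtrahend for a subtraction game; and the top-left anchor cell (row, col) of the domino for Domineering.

PV length from [O../.O./XXX]: 3 plies

p1 O@[O../.O./XXX]: (0,1)[OO./.O./XXX]+1* (0,2)[O.O/.O./XXX]+1 (1,0)[O../OO./XXX]+1 (1,2)[O../.OO/XXX]+1
p2 X@[OO./.O./XXX]: (0,2)[OOX/.O./XXX]-1* (1,0)[OO./XO./XXX]-1 (1,2)[OO./.OX/XXX]-1
p3 O@[OOX/.O./XXX]: (1,0)[OOX/OO./XXX]-1 (1,2)[OOX/.OO/XXX]+1*
p4 X@[OOX/.OO/XXX] terminal -1; root [O../.O./XXX] d8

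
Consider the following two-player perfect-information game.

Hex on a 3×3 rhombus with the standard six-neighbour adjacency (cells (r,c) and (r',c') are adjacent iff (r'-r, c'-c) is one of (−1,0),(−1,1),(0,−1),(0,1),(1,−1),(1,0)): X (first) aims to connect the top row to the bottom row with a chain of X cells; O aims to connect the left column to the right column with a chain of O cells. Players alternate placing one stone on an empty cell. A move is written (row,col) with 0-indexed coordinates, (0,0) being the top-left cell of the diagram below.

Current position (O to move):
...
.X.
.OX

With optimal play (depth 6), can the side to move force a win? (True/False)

[.../.X./.OX] O move#1: (0,0):-1/O../.X./.OX*, (0,1):-1/.O./.X./.OX, (0,2):-1/..O/.X./.OX, (1,0):-1/.../OX./.OX, (1,2):-1/.../.XO/.OX, (2,0):-1/.../.X./OOX
[O../.X./.OX] X move#2: (0,1):+1/OX./.X./.OX*, (0,2):+1/O.X/.X./.OX, (1,0):+1/O../XX./.OX, (1,2):+1/O../.XX/.OX, (2,0):+1/O../.X./XOX
[OX./.X./.OX] O move#3: (0,2):-1/OXO/.X./.OX*, (1,0):-1/OX./OX./.OX, (1,2):-1/OX./.XO/.OX, (2,0):-1/OX./.X./OOX
[OXO/.X./.OX] X move#4: (1,0):+1/OXO/XX./.OX*, (1,2):+1/OXO/.XX/.OX, (2,0):+1/OXO/.X./XOX
[OXO/XX./.OX] O move#5: (1,2):-1/OXO/XXO/.OX*, (2,0):-1/OXO/XX./OOX
[OXO/XXO/.OX] X move#6: (2,0):+1/OXO/XXO/XOX*
[OXO/XXO/XOX] end (terminal -1, O#7); searched .../.X./.OX to 6

O winning at [.../.X./.OX]: False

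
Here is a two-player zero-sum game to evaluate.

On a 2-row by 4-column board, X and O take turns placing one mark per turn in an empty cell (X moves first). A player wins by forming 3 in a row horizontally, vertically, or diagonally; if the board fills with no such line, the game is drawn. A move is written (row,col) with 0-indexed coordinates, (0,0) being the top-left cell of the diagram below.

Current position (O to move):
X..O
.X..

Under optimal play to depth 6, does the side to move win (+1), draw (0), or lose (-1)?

value(X..O/.X.., O) = 0

p1 O@[X..O/.X..]: (0,1)[XO.O/.X..]+0* (0,2)[X.OO/.X..]+0 (1,0)[X..O/OX..]+0 (1,2)[X..O/.XO.]+0 (1,3)[X..O/.X.O]+0
p2 X@[XO.O/.X..]: (0,2)[XOXO/.X..]+0* (1,0)[XO.O/XX..]-1 (1,2)[XO.O/.XX.]-1 (1,3)[XO.O/.X.X]-1
p3 O@[XOXO/.X..]: (1,0)[XOXO/OX..]+0* (1,2)[XOXO/.XO.]+0 (1,3)[XOXO/.X.O]+0
p4 X@[XOXO/OX..]: (1,2)[XOXO/OXX.]+0* (1,3)[XOXO/OX.X]+0
p5 O@[XOXO/OXX.]: (1,3)[XOXO/OXXO]+0*
p6 X@[XOXO/OXXO] terminal +0; root [X..O/.X..] d6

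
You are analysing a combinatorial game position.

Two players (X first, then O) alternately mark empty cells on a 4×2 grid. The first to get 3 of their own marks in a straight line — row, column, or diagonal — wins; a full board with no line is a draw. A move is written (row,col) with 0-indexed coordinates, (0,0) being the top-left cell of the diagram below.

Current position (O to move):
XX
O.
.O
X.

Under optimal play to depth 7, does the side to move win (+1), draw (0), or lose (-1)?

value(XX/O./.O/X., O) = 0

[XX/O./.O/X.] O move#1: (1,1):+0/XX/OO/.O/X.*, (2,0):+0/XX/O./OO/X., (3,1):+0/XX/O./.O/XO
[XX/OO/.O/X.] X move#2: (2,0):-1/XX/OO/XO/X., (3,1):+0/XX/OO/.O/XX*
[XX/OO/.O/XX] O move#3: (2,0):+0/XX/OO/OO/XX*
[XX/OO/OO/XX] end (terminal +0, X#4); searched XX/O./.O/X. to 7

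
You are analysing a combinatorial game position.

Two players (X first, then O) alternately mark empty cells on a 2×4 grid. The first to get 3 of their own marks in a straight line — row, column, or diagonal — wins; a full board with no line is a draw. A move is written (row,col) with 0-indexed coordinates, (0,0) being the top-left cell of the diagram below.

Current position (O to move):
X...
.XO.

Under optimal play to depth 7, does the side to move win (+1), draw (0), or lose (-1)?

value(X.../.XO., O) = 0

[X.../.XO.] O move#1: (0,1):+0/XO../.XO.*, (0,2):+0/X.O./.XO., (0,3):+0/X..O/.XO., (1,0):+0/X.../OXO., (1,3):+0/X.../.XOO
[XO../.XO.] X move#2: (0,2):+0/XOX./.XO.*, (0,3):+0/XO.X/.XO., (1,0):+0/XO../XXO., (1,3):+0/XO../.XOX
[XOX./.XO.] O move#3: (0,3):+0/XOXO/.XO.*, (1,0):+0/XOX./OXO., (1,3):+0/XOX./.XOO
[XOXO/.XO.] X move#4: (1,0):+0/XOXO/XXO.*, (1,3):+0/XOXO/.XOX
[XOXO/XXO.] O move#5: (1,3):+0/XOXO/XXOO*
[XOXO/XXOO] end (terminal +0, X#6); searched X.../.XO. to 7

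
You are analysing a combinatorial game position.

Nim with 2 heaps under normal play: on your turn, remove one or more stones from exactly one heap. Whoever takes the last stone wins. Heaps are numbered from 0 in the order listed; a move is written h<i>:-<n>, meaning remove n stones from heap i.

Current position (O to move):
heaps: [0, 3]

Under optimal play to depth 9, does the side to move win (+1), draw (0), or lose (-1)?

[(0,3)] O move#1: h1:-1:-1/(0,2), h1:-2:-1/(0,1), h1:-3:+1/(0,0)*
[(0,0)] end (terminal -1, X#2); searched (0,3) to 9

value((0,3), O) = +1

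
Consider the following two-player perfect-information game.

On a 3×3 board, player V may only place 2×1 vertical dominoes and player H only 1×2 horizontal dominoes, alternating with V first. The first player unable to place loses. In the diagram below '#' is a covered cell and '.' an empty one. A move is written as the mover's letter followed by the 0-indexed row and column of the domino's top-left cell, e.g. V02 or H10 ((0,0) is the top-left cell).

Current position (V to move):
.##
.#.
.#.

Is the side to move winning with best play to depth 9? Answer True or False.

V winning at [.##/.#./.#.]: True

[.##/.#./.#.] V move#1: V00:+1/###/##./.#.*, V10:+1/.##/##./##., V12:+1/.##/.##/.##
[###/##./.#.] end (terminal -1, H#2); searched .##/.#./.#. to 9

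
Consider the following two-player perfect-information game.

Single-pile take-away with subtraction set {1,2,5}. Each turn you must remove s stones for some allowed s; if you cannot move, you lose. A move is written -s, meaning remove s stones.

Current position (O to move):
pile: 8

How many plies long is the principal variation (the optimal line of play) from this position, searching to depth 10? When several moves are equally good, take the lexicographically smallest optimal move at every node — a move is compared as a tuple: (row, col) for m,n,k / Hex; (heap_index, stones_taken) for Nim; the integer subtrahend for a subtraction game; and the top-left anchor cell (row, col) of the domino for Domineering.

PV length from [8]: 5 plies

p1 O@[8]: -1[7]-1 -2[6]+1* -5[3]+1
p2 X@[6]: -1[5]-1* -2[4]-1 -5[1]-1
p3 O@[5]: -1[4]-1 -2[3]+1* -5[0]+1
p4 X@[3]: -1[2]-1* -2[1]-1
p5 O@[2]: -1[1]-1 -2[0]+1*
p6 X@[0] terminal -1; root [8] d10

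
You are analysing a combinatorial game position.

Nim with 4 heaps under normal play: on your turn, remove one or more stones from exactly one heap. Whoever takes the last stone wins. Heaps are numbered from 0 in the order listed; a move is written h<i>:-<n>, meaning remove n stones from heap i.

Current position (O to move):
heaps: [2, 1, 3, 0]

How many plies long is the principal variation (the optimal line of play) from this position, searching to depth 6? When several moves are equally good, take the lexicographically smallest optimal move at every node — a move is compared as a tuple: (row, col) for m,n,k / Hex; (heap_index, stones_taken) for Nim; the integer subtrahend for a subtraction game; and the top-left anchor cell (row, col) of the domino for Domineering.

PV length from [(2,1,3,0)]: 4 plies

ply 1, O at (2,1,3,0) | h0:-1=-1→(1,1,3,0)*; h0:-2=-1→(0,1,3,0); h1:-1=-1→(2,0,3,0); h2:-1=-1→(2,1,2,0); h2:-2=-1→(2,1,1,0); h2:-3=-1→(2,1,0,0)
ply 2, X at (1,1,3,0) | h0:-1=-1→(0,1,3,0); h1:-1=-1→(1,0,3,0); h2:-1=-1→(1,1,2,0); h2:-2=-1→(1,1,1,0); h2:-3=+1→(1,1,0,0)*
ply 3, O at (1,1,0,0) | h0:-1=-1→(0,1,0,0)*; h1:-1=-1→(1,0,0,0)
ply 4, X at (0,1,0,0) | h1:-1=+1→(0,0,0,0)*
ply 5: (0,0,0,0) is terminal -1 (O); from (2,1,3,0) depth 6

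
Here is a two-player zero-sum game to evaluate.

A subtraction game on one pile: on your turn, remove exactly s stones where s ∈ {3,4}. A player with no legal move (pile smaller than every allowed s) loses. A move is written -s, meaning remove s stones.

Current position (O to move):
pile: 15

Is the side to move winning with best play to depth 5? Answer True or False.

[15] O move#1: -3:-1/12*, -4:-1/11
[12] X move#2: -3:+1/9*, -4:+1/8
[9] O move#3: -3:-1/6*, -4:-1/5
[6] X move#4: -3:-1/3, -4:+1/2*
[2] end (terminal -1, O#5); searched 15 to 5

O winning at [15]: False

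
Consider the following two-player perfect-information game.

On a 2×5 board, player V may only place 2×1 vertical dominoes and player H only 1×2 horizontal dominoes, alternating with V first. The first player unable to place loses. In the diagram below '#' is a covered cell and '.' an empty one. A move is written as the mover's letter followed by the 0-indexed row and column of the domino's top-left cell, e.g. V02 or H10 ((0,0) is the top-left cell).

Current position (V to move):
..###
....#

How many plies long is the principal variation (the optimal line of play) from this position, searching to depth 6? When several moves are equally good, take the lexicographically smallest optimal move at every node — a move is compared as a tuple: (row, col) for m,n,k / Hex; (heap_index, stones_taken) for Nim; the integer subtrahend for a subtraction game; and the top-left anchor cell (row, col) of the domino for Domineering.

ply 1, V at ..###/....# | V00=-1→#.###/#...#; V01=+1→.####/.#..#*
ply 2, H at .####/.#..# | H12=-1→.####/.####*
ply 3, V at .####/.#### | V00=+1→#####/#####*
ply 4: #####/##### is terminal -1 (H); from ..###/....# depth 6

PV length from [..###/....#]: 3 plies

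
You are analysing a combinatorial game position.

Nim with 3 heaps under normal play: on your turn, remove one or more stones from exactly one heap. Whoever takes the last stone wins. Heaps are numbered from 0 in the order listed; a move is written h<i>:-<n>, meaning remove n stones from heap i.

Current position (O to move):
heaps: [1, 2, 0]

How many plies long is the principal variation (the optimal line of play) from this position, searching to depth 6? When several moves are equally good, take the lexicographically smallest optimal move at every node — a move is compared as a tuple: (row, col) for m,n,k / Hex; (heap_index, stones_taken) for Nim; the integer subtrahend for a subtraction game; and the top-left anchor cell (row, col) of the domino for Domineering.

PV length from [(1,2,0)]: 3 plies

ply 1, O at (1,2,0) | h0:-1=-1→(0,2,0); h1:-1=+1→(1,1,0)*; h1:-2=-1→(1,0,0)
ply 2, X at (1,1,0) | h0:-1=-1→(0,1,0)*; h1:-1=-1→(1,0,0)
ply 3, O at (0,1,0) | h1:-1=+1→(0,0,0)*
ply 4: (0,0,0) is terminal -1 (X); from (1,2,0) depth 6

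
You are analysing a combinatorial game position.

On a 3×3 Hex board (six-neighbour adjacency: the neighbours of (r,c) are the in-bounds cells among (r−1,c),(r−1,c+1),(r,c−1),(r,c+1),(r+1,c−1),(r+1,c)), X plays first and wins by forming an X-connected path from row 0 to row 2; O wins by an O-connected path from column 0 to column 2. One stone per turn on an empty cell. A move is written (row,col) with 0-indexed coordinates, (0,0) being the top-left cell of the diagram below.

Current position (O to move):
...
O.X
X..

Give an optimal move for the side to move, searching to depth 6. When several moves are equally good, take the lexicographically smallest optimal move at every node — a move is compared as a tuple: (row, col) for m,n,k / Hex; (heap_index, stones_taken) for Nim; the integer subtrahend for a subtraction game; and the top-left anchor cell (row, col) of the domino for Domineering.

p1 O@[.../O.X/X..]: (0,0)[O../O.X/X..]-1 (0,1)[.O./O.X/X..]-1 (0,2)[..O/O.X/X..]+1* (1,1)[.../OOX/X..]-1 (2,1)[.../O.X/XO.]-1 (2,2)[.../O.X/X.O]-1
p2 X@[..O/O.X/X..]: (0,0)[X.O/O.X/X..]-1* (0,1)[.XO/O.X/X..]-1 (1,1)[..O/OXX/X..]-1 (2,1)[..O/O.X/XX.]-1 (2,2)[..O/O.X/X.X]-1
p3 O@[X.O/O.X/X..]: (0,1)[XOO/O.X/X..]+1* (1,1)[X.O/OOX/X..]+1 (2,1)[X.O/O.X/XO.]+1 (2,2)[X.O/O.X/X.O]+1
p4 X@[XOO/O.X/X..] terminal -1; root [.../O.X/X..] d6

O's best at [.../O.X/X..]: (0,2)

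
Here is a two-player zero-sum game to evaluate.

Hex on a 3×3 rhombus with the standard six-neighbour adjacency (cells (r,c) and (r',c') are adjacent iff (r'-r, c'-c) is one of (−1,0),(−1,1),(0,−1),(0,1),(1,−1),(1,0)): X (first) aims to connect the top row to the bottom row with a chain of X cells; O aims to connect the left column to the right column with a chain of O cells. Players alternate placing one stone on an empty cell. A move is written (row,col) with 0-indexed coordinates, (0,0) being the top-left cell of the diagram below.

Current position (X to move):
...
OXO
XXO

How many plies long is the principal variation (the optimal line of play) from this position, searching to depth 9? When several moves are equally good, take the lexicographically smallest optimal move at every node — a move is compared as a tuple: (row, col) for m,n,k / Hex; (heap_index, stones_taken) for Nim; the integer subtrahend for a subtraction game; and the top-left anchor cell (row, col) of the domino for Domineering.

p1 X@[.../OXO/XXO]: (0,0)[X../OXO/XXO]+1* (0,1)[.X./OXO/XXO]+1 (0,2)[..X/OXO/XXO]+1
p2 O@[X../OXO/XXO]: (0,1)[XO./OXO/XXO]-1* (0,2)[X.O/OXO/XXO]-1
p3 X@[XO./OXO/XXO]: (0,2)[XOX/OXO/XXO]+1*
p4 O@[XOX/OXO/XXO] terminal -1; root [.../OXO/XXO] d9

PV length from [.../OXO/XXO]: 3 plies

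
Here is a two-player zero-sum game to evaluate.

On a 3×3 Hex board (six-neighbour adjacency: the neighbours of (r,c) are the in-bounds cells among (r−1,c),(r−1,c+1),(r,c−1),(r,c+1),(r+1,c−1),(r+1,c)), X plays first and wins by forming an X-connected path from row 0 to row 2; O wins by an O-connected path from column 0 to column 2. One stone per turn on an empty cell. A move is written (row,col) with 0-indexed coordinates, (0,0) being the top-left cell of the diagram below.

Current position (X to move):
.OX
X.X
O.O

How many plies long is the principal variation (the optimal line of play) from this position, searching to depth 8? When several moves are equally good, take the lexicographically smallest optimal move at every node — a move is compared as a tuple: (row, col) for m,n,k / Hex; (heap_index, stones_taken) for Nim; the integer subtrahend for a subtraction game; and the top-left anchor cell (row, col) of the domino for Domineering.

PV length from [.OX/X.X/O.O]: 1 ply

ply 1, X at .OX/X.X/O.O | (0,0)=-1→XOX/X.X/O.O; (1,1)=-1→.OX/XXX/O.O; (2,1)=+1→.OX/X.X/OXO*
ply 2: .OX/X.X/OXO is terminal -1 (O); from .OX/X.X/O.O depth 8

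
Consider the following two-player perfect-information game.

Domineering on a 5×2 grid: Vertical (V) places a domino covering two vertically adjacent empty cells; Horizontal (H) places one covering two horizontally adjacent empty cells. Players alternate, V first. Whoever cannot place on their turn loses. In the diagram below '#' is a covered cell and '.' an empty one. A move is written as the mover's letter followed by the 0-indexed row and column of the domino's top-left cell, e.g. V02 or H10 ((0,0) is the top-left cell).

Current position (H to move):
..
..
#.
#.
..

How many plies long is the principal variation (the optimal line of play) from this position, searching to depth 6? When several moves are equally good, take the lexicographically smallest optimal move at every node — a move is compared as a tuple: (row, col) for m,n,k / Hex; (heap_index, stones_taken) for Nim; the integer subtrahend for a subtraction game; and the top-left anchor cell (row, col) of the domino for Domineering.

PV length from [../../#./#./..]: 3 plies

p1 H@[../../#./#./..]: H00[##/../#./#./..]+1* H10[../##/#./#./..]+1 H40[../../#./#./##]-1
p2 V@[##/../#./#./..]: V11[##/.#/##/#./..]-1* V21[##/../##/##/..]-1 V31[##/../#./##/.#]-1
p3 H@[##/.#/##/#./..]: H40[##/.#/##/#./##]+1*
p4 V@[##/.#/##/#./##] terminal -1; root [../../#./#./..] d6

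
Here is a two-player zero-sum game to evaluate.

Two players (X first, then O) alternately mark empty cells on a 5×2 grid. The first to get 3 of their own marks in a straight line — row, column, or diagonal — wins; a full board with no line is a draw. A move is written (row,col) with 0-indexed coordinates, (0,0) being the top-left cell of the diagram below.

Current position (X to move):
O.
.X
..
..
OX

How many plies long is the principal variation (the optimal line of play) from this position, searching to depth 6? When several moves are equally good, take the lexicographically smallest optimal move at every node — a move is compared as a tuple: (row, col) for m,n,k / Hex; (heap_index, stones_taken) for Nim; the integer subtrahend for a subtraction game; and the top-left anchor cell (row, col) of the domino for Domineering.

PV length from [O./.X/../../OX]: 3 plies

ply 1, X at O./.X/../../OX | (0,1)=+0→OX/.X/../../OX; (1,0)=+0→O./XX/../../OX; (2,0)=+0→O./.X/X./../OX; (2,1)=+1→O./.X/.X/../OX*; (3,0)=+0→O./.X/../X./OX; (3,1)=+0→O./.X/../.X/OX
ply 2, O at O./.X/.X/../OX | (0,1)=-1→OO/.X/.X/../OX*; (1,0)=-1→O./OX/.X/../OX; (2,0)=-1→O./.X/OX/../OX; (3,0)=-1→O./.X/.X/O./OX; (3,1)=-1→O./.X/.X/.O/OX
ply 3, X at OO/.X/.X/../OX | (1,0)=+0→OO/XX/.X/../OX; (2,0)=+0→OO/.X/XX/../OX; (3,0)=+0→OO/.X/.X/X./OX; (3,1)=+1→OO/.X/.X/.X/OX*
ply 4: OO/.X/.X/.X/OX is terminal -1 (O); from O./.X/../../OX depth 6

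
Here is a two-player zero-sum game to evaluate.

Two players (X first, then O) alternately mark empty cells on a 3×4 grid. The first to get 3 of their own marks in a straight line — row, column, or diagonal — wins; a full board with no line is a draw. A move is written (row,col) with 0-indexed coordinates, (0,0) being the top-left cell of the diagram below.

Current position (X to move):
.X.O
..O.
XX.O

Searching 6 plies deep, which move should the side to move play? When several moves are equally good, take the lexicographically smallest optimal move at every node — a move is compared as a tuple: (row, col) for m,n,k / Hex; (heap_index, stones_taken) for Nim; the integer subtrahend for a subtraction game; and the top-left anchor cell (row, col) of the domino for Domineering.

ply 1, X at .X.O/..O./XX.O | (0,0)=-1→XX.O/..O./XX.O; (0,2)=-1→.XXO/..O./XX.O; (1,0)=-1→.X.O/X.O./XX.O; (1,1)=+1→.X.O/.XO./XX.O*; (1,3)=+1→.X.O/..OX/XX.O; (2,2)=+1→.X.O/..O./XXXO
ply 2: .X.O/.XO./XX.O is terminal -1 (O); from .X.O/..O./XX.O depth 6

X's best at [.X.O/..O./XX.O]: (1,1)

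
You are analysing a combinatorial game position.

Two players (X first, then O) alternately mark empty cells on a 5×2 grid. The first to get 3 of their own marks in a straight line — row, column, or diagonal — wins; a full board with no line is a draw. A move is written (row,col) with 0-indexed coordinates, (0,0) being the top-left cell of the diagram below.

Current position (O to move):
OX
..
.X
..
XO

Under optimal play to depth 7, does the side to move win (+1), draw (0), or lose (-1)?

value(OX/../.X/../XO, O) = 0

[OX/../.X/../XO] O move#1: (1,0):-1/OX/O./.X/../XO, (1,1):+0/OX/.O/.X/../XO*, (2,0):-1/OX/../OX/../XO, (3,0):-1/OX/../.X/O./XO, (3,1):-1/OX/../.X/.O/XO
[OX/.O/.X/../XO] X move#2: (1,0):+0/OX/XO/.X/../XO*, (2,0):+0/OX/.O/XX/../XO, (3,0):+0/OX/.O/.X/X./XO, (3,1):+0/OX/.O/.X/.X/XO
[OX/XO/.X/../XO] O move#3: (2,0):+0/OX/XO/OX/../XO*, (3,0):+0/OX/XO/.X/O./XO, (3,1):+0/OX/XO/.X/.O/XO
[OX/XO/OX/../XO] X move#4: (3,0):+0/OX/XO/OX/X./XO*, (3,1):+0/OX/XO/OX/.X/XO
[OX/XO/OX/X./XO] O move#5: (3,1):+0/OX/XO/OX/XO/XO*
[OX/XO/OX/XO/XO] end (terminal +0, X#6); searched OX/../.X/../XO to 7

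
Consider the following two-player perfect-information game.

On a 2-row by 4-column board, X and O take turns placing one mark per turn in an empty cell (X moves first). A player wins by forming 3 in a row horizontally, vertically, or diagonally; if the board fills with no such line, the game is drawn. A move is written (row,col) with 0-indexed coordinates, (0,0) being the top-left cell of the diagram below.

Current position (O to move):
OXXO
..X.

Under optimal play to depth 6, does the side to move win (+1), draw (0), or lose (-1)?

value(OXXO/..X., O) = 0

p1 O@[OXXO/..X.]: (1,0)[OXXO/O.X.]+0* (1,1)[OXXO/.OX.]+0 (1,3)[OXXO/..XO]+0
p2 X@[OXXO/O.X.]: (1,1)[OXXO/OXX.]+0* (1,3)[OXXO/O.XX]+0
p3 O@[OXXO/OXX.]: (1,3)[OXXO/OXXO]+0*
p4 X@[OXXO/OXXO] terminal +0; root [OXXO/..X.] d6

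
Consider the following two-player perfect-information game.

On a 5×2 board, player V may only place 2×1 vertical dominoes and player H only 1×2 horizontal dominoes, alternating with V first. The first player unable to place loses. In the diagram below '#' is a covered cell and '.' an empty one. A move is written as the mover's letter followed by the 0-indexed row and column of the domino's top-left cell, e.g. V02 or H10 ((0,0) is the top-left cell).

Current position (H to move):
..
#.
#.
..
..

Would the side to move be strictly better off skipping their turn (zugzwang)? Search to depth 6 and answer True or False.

p1 H@[../#./#./../..]: H00[##/#./#./../..]-1 H30[../#./#./##/..]+1* H40[../#./#./../##]+1
p2 V@[../#./#./##/..]: V01[.#/##/#./##/..]-1* V11[../##/##/##/..]-1
p3 H@[.#/##/#./##/..]: H40[.#/##/#./##/##]+1*
p4 V@[.#/##/#./##/##] terminal -1; root [../#./#./../..] d6
suppose H passes — search the same position with V to move:
pass> p1 V@[../#./#./../..]: V01[.#/##/#./../..]-1 V11[../##/##/../..]-1 V21[../#./##/.#/..]+1* V30[../#./#./#./#.]+1 V31[../#./#./.#/.#]+1
pass> p2 H@[../#./##/.#/..]: H00[##/#./##/.#/..]-1* H40[../#./##/.#/##]-1
pass> p3 V@[##/#./##/.#/..]: V30[##/#./##/##/#.]+1*
pass> p4 H@[##/#./##/##/#.] terminal -1; root [../#./#./../..] d6
for H: play +1, pass -1

zugzwang(../#./#./../.., H) = False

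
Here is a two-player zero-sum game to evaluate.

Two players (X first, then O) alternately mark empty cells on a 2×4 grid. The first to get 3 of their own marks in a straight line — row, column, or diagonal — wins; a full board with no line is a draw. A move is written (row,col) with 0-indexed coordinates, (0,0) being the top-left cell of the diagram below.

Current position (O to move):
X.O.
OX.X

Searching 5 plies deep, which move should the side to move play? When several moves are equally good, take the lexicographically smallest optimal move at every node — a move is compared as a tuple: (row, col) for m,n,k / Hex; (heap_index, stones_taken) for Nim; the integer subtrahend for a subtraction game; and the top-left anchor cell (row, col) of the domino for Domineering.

O's best at [X.O./OX.X]: (1,2)

ply 1, O at X.O./OX.X | (0,1)=-1→XOO./OX.X; (0,3)=-1→X.OO/OX.X; (1,2)=+0→X.O./OXOX*
ply 2, X at X.O./OXOX | (0,1)=+0→XXO./OXOX*; (0,3)=+0→X.OX/OXOX
ply 3, O at XXO./OXOX | (0,3)=+0→XXOO/OXOX*
ply 4: XXOO/OXOX is terminal +0 (X); from X.O./OX.X depth 5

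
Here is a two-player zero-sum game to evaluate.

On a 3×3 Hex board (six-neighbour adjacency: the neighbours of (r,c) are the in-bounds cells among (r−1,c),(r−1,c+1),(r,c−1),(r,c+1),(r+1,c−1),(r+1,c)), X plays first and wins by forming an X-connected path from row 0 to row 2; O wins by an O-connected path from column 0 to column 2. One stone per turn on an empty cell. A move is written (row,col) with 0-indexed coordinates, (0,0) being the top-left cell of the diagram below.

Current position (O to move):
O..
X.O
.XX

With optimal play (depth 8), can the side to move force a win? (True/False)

O winning at [O../X.O/.XX]: True

p1 O@[O../X.O/.XX]: (0,1)[OO./X.O/.XX]+1* (0,2)[O.O/X.O/.XX]-1 (1,1)[O../XOO/.XX]+1 (2,0)[O../X.O/OXX]-1
p2 X@[OO./X.O/.XX]: (0,2)[OOX/X.O/.XX]-1* (1,1)[OO./XXO/.XX]-1 (2,0)[OO./X.O/XXX]-1
p3 O@[OOX/X.O/.XX]: (1,1)[OOX/XOO/.XX]+1* (2,0)[OOX/X.O/OXX]-1
p4 X@[OOX/XOO/.XX] terminal -1; root [O../X.O/.XX] d8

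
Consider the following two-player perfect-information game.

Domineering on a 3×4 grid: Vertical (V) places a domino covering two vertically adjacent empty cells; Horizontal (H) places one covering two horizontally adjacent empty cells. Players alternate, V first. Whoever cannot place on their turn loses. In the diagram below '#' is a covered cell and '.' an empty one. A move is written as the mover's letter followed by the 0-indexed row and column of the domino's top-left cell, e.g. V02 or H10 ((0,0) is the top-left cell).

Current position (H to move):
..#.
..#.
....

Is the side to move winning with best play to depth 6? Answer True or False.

H winning at [..#./..#./....]: True

p1 H@[..#./..#./....]: H00[###./..#./....]-1 H10[..#./###./....]+1* H20[..#./..#./##..]-1 H21[..#./..#./.##.]-1 H22[..#./..#./..##]-1
p2 V@[..#./###./....]: V03[..##/####/....]-1* V13[..#./####/...#]-1
p3 H@[..##/####/....]: H00[####/####/....]+1* H20[..##/####/##..]+1 H21[..##/####/.##.]+1 H22[..##/####/..##]+1
p4 V@[####/####/....] terminal -1; root [..#./..#./....] d6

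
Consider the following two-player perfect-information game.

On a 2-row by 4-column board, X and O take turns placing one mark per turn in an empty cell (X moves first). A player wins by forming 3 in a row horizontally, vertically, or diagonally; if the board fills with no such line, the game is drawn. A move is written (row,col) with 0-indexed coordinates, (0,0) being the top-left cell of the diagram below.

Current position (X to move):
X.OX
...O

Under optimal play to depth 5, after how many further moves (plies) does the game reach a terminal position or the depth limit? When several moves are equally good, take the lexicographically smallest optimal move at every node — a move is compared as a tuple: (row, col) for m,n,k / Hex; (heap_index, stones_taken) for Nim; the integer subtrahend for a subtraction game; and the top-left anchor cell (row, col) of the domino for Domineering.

p1 X@[X.OX/...O]: (0,1)[XXOX/...O]+0* (1,0)[X.OX/X..O]+0 (1,1)[X.OX/.X.O]+0 (1,2)[X.OX/..XO]+0
p2 O@[XXOX/...O]: (1,0)[XXOX/O..O]+0* (1,1)[XXOX/.O.O]+0 (1,2)[XXOX/..OO]+0
p3 X@[XXOX/O..O]: (1,1)[XXOX/OX.O]+0* (1,2)[XXOX/O.XO]+0
p4 O@[XXOX/OX.O]: (1,2)[XXOX/OXOO]+0*
p5 X@[XXOX/OXOO] terminal +0; root [X.OX/...O] d5

PV length from [X.OX/...O]: 4 plies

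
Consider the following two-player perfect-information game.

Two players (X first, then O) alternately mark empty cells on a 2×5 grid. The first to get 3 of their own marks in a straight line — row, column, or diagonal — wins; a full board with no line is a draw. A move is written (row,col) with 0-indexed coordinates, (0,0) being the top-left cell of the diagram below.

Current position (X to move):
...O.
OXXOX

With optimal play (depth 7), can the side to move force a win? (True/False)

X winning at [...O./OXXOX]: False

p1 X@[...O./OXXOX]: (0,0)[X..O./OXXOX]-1 (0,1)[.X.O./OXXOX]+0* (0,2)[..XO./OXXOX]+0 (0,4)[...OX/OXXOX]+0
p2 O@[.X.O./OXXOX]: (0,0)[OX.O./OXXOX]+0* (0,2)[.XOO./OXXOX]+0 (0,4)[.X.OO/OXXOX]+0
p3 X@[OX.O./OXXOX]: (0,2)[OXXO./OXXOX]+0* (0,4)[OX.OX/OXXOX]+0
p4 O@[OXXO./OXXOX]: (0,4)[OXXOO/OXXOX]+0*
p5 X@[OXXOO/OXXOX] terminal +0; root [...O./OXXOX] d7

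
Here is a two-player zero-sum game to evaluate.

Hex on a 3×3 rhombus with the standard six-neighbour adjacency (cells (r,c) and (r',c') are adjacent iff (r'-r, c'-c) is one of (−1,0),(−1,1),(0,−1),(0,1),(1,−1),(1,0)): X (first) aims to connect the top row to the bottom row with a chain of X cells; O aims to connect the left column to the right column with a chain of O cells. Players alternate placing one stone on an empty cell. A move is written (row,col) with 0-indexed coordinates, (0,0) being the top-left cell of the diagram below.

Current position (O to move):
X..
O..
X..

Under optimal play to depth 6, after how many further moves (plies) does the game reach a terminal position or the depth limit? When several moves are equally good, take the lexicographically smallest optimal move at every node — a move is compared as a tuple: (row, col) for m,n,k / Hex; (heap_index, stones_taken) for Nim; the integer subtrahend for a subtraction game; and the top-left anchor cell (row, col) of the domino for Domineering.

PV length from [X../O../X..]: 3 plies

ply 1, O at X../O../X.. | (0,1)=-1→XO./O../X..; (0,2)=+1→X.O/O../X..*; (1,1)=+1→X../OO./X..; (1,2)=-1→X../O.O/X..; (2,1)=-1→X../O../XO.; (2,2)=-1→X../O../X.O
ply 2, X at X.O/O../X.. | (0,1)=-1→XXO/O../X..*; (1,1)=-1→X.O/OX./X..; (1,2)=-1→X.O/O.X/X..; (2,1)=-1→X.O/O../XX.; (2,2)=-1→X.O/O../X.X
ply 3, O at XXO/O../X.. | (1,1)=+1→XXO/OO./X..*; (1,2)=-1→XXO/O.O/X..; (2,1)=-1→XXO/O../XO.; (2,2)=-1→XXO/O../X.O
ply 4: XXO/OO./X.. is terminal -1 (X); from X../O../X.. depth 6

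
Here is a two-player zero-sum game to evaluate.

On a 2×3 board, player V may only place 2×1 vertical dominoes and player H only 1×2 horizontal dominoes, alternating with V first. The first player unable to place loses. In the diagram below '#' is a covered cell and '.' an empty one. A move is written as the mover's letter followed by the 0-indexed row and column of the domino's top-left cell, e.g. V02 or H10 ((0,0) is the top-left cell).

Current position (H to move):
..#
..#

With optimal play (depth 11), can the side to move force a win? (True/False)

H winning at [..#/..#]: True

[..#/..#] H move#1: H00:+1/###/..#*, H10:+1/..#/###
[###/..#] end (terminal -1, V#2); searched ..#/..# to 11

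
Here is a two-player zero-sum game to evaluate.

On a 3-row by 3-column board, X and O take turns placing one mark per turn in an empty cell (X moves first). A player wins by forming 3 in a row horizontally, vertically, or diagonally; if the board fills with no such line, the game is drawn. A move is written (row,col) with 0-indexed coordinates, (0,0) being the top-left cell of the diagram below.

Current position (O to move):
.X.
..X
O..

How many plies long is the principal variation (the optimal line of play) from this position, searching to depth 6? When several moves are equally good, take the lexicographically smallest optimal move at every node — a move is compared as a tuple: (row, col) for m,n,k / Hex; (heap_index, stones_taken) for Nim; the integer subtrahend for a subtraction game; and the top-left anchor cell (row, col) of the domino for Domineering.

PV length from [.X./..X/O..]: 3 plies

ply 1, O at .X./..X/O.. | (0,0)=+1→OX./..X/O..*; (0,2)=-1→.XO/..X/O..; (1,0)=-1→.X./O.X/O..; (1,1)=-1→.X./.OX/O..; (2,1)=-1→.X./..X/OO.; (2,2)=+1→.X./..X/O.O
ply 2, X at OX./..X/O.. | (0,2)=-1→OXX/..X/O..*; (1,0)=-1→OX./X.X/O..; (1,1)=-1→OX./.XX/O..; (2,1)=-1→OX./..X/OX.; (2,2)=-1→OX./..X/O.X
ply 3, O at OXX/..X/O.. | (1,0)=+1→OXX/O.X/O..*; (1,1)=-1→OXX/.OX/O..; (2,1)=-1→OXX/..X/OO.; (2,2)=+1→OXX/..X/O.O
ply 4: OXX/O.X/O.. is terminal -1 (X); from .X./..X/O.. depth 6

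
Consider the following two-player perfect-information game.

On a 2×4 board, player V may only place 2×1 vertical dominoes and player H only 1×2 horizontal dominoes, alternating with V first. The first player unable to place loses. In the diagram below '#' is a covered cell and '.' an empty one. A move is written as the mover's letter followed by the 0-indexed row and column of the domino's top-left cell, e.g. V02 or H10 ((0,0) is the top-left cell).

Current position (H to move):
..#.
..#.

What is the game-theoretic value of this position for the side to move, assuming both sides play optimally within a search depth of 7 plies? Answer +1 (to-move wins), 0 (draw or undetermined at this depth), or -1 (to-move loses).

ply 1, H at ..#./..#. | H00=+1→###./..#.*; H10=+1→..#./###.
ply 2, V at ###./..#. | V03=-1→####/..##*
ply 3, H at ####/..## | H10=+1→####/####*
ply 4: ####/#### is terminal -1 (V); from ..#./..#. depth 7

value(..#./..#., H) = +1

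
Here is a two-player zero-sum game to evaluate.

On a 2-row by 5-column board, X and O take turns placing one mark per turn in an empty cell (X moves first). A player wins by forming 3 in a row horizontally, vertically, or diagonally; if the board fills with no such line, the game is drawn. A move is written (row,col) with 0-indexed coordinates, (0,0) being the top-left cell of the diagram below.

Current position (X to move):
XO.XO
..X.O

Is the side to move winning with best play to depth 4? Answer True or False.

p1 X@[XO.XO/..X.O]: (0,2)[XOXXO/..X.O]+0 (1,0)[XO.XO/X.X.O]+0 (1,1)[XO.XO/.XX.O]+1* (1,3)[XO.XO/..XXO]+0
p2 O@[XO.XO/.XX.O]: (0,2)[XOOXO/.XX.O]-1* (1,0)[XO.XO/OXX.O]-1 (1,3)[XO.XO/.XXOO]-1
p3 X@[XOOXO/.XX.O]: (1,0)[XOOXO/XXX.O]+1* (1,3)[XOOXO/.XXXO]+1
p4 O@[XOOXO/XXX.O] terminal -1; root [XO.XO/..X.O] d4

X winning at [XO.XO/..X.O]: True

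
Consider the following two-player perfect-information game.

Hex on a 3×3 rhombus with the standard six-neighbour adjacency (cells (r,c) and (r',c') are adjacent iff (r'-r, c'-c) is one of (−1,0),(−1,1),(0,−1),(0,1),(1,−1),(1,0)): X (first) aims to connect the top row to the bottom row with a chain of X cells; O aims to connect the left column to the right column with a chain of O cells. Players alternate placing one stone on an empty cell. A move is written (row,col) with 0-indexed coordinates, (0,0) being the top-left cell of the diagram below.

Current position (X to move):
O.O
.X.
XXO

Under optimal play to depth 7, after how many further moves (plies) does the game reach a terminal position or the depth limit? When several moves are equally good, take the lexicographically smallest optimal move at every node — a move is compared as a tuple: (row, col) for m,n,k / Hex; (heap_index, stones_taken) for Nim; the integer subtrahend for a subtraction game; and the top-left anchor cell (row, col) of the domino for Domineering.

p1 X@[O.O/.X./XXO]: (0,1)[OXO/.X./XXO]+1* (1,0)[O.O/XX./XXO]-1 (1,2)[O.O/.XX/XXO]-1
p2 O@[OXO/.X./XXO] terminal -1; root [O.O/.X./XXO] d7

PV length from [O.O/.X./XXO]: 1 ply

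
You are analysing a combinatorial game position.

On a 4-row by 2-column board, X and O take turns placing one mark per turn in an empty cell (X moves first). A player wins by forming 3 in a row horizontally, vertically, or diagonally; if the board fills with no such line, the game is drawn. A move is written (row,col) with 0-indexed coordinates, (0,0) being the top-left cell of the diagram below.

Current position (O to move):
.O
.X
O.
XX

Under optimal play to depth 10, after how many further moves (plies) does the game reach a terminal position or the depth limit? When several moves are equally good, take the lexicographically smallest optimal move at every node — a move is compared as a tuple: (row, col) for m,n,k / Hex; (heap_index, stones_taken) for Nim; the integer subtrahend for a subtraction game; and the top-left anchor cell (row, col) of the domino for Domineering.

PV length from [.O/.X/O./XX]: 3 plies

ply 1, O at .O/.X/O./XX | (0,0)=-1→OO/.X/O./XX; (1,0)=-1→.O/OX/O./XX; (2,1)=+0→.O/.X/OO/XX*
ply 2, X at .O/.X/OO/XX | (0,0)=+0→XO/.X/OO/XX*; (1,0)=+0→.O/XX/OO/XX
ply 3, O at XO/.X/OO/XX | (1,0)=+0→XO/OX/OO/XX*
ply 4: XO/OX/OO/XX is terminal +0 (X); from .O/.X/O./XX depth 10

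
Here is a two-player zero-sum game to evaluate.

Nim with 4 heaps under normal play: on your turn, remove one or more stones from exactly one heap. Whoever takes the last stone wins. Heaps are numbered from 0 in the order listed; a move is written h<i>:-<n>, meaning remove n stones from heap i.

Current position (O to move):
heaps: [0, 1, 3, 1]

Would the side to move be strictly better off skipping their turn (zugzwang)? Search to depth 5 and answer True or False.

zugzwang((0,1,3,1), O) = False

ply 1, O at (0,1,3,1) | h1:-1=-1→(0,0,3,1); h2:-1=-1→(0,1,2,1); h2:-2=-1→(0,1,1,1); h2:-3=+1→(0,1,0,1)*; h3:-1=-1→(0,1,3,0)
ply 2, X at (0,1,0,1) | h1:-1=-1→(0,0,0,1)*; h3:-1=-1→(0,1,0,0)
ply 3, O at (0,0,0,1) | h3:-1=+1→(0,0,0,0)*
ply 4: (0,0,0,0) is terminal -1 (X); from (0,1,3,1) depth 5
suppose O passes — search the same position with X to move:
pass> ply 1, X at (0,1,3,1) | h1:-1=-1→(0,0,3,1); h2:-1=-1→(0,1,2,1); h2:-2=-1→(0,1,1,1); h2:-3=+1→(0,1,0,1)*; h3:-1=-1→(0,1,3,0)
pass> ply 2, O at (0,1,0,1) | h1:-1=-1→(0,0,0,1)*; h3:-1=-1→(0,1,0,0)
pass> ply 3, X at (0,0,0,1) | h3:-1=+1→(0,0,0,0)*
pass> ply 4: (0,0,0,0) is terminal -1 (O); from (0,1,3,1) depth 5
for O: play +1, pass -1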